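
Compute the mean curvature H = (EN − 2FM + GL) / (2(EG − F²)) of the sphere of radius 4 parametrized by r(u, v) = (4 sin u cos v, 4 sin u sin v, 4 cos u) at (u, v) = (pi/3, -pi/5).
H = -1/4

With E = 16, F = 0, G = 16*sin(u)^2, L = -4*sin(u)/Abs(sin(u)), M = 0, N = -4*sin(u)^3/Abs(sin(u)), assemble
  H = (EN − 2FM + GL) / (2(EG − F²)) = -sin(u)/(4*Abs(sin(u))).
At (u, v) = (pi/3, -pi/5): H = -1/4.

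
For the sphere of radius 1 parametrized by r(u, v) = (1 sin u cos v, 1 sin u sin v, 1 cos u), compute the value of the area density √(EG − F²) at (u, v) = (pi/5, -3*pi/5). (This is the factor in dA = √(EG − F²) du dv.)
√(EG − F²)|_{(pi/5, -3*pi/5)} = sqrt(10 - 2*sqrt(5))/4

E = 1, F = 0, G = sin(u)^2, so EG − F² = sin(u)^2. Taking the positive square root: √(EG − F²) = Abs(sin(u)). At (u, v) = (pi/5, -3*pi/5): sqrt(10 - 2*sqrt(5))/4.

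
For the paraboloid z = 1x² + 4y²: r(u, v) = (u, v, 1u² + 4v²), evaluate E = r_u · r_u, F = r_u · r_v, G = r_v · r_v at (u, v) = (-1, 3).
E = 5;  F = -48;  G = 577

Partials: r_u = (1, 0, 2*u), r_v = (0, 1, 8*v). As functions of (u, v):
  E = r_u · r_u = 4*u^2 + 1,
  F = r_u · r_v = 16*u*v,
  G = r_v · r_v = 64*v^2 + 1.
Evaluating at (u, v) = (-1, 3): E = 5, F = -48, G = 577.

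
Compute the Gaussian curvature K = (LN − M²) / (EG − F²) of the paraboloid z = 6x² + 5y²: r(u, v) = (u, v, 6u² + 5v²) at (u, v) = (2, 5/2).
K = 30/361201

Coefficients of the first fundamental form: E = 144*u^2 + 1, F = 120*u*v, G = 100*v^2 + 1.
Coefficients of the second fundamental form: L = 12/sqrt(144*u^2 + 100*v^2 + 1), M = 0, N = 10/sqrt(144*u^2 + 100*v^2 + 1).
Assemble K = (LN − M²)/(EG − F²) = 120/(20736*u^4 + 28800*u^2*v^2 + 288*u^2 + 10000*v^4 + 200*v^2 + 1). At (u, v) = (2, 5/2): K = 30/361201.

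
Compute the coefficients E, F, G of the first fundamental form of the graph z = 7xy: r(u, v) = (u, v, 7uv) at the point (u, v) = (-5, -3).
E = 442;  F = 735;  G = 1226

Partials: r_u = (1, 0, 7*v), r_v = (0, 1, 7*u). As functions of (u, v):
  E = r_u · r_u = 49*v^2 + 1,
  F = r_u · r_v = 49*u*v,
  G = r_v · r_v = 49*u^2 + 1.
Evaluating at (u, v) = (-5, -3): E = 442, F = 735, G = 1226.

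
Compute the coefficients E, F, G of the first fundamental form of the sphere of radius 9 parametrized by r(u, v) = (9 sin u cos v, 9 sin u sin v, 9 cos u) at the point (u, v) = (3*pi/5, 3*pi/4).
E = 81;  F = 0;  G = 81*sqrt(5)/8 + 405/8

Partials: r_u = (9*cos(u)*cos(v), 9*sin(v)*cos(u), -9*sin(u)), r_v = (-9*sin(u)*sin(v), 9*sin(u)*cos(v), 0). As functions of (u, v):
  E = r_u · r_u = 81,
  F = r_u · r_v = 0,
  G = r_v · r_v = 81*sin(u)^2.
Evaluating at (u, v) = (3*pi/5, 3*pi/4): E = 81, F = 0, G = 81*sqrt(5)/8 + 405/8.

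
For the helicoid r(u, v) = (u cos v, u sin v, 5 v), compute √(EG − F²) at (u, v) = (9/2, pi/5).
√(EG − F²)|_{(9/2, pi/5)} = sqrt(181)/2

E = 1, F = 0, G = u^2 + 25; EG − F² = u^2 + 25; √(EG − F²) = sqrt(u^2 + 25). At the given point: sqrt(181)/2.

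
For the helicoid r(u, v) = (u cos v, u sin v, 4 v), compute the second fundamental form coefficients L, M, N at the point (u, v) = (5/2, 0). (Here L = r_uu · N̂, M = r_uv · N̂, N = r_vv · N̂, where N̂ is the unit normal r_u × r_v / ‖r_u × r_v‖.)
L = 0;  M = -8*sqrt(89)/89;  N = 0

Compute the unit normal N̂(u, v) = (4*sin(v)/sqrt(u^2 + 16), -4*cos(v)/sqrt(u^2 + 16), u/sqrt(u^2 + 16)), and the second partials r_uu, r_uv, r_vv. Take dot products:
  L(u, v) = r_uu · N̂ = 0,
  M(u, v) = r_uv · N̂ = -4/sqrt(u^2 + 16),
  N(u, v) = r_vv · N̂ = 0.
Evaluating at (u, v) = (5/2, 0):
  L = 0, M = -8*sqrt(89)/89, N = 0.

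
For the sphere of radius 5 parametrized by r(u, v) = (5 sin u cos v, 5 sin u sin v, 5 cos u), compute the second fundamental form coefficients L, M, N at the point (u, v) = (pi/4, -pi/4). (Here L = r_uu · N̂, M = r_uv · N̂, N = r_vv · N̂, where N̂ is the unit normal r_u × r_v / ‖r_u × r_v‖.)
L = -5;  M = 0;  N = -5/2

Compute the unit normal N̂(u, v) = (sin(u)^2*cos(v)/Abs(sin(u)), sin(u)^2*sin(v)/Abs(sin(u)), sin(2*u)/(2*Abs(sin(u)))), and the second partials r_uu, r_uv, r_vv. Take dot products:
  L(u, v) = r_uu · N̂ = -5*sin(u)/Abs(sin(u)),
  M(u, v) = r_uv · N̂ = 0,
  N(u, v) = r_vv · N̂ = -5*sin(u)^3/Abs(sin(u)).
Evaluating at (u, v) = (pi/4, -pi/4):
  L = -5, M = 0, N = -5/2.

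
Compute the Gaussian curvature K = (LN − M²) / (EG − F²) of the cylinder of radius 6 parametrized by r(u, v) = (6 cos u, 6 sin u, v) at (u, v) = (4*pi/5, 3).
K = 0

Coefficients of the first fundamental form: E = 36, F = 0, G = 1.
Coefficients of the second fundamental form: L = -6, M = 0, N = 0.
Assemble K = (LN − M²)/(EG − F²) = 0. At (u, v) = (4*pi/5, 3): K = 0.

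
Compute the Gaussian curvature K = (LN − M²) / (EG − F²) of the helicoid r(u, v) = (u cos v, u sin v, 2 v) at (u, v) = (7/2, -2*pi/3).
K = -64/4225

Coefficients of the first fundamental form: E = 1, F = 0, G = u^2 + 4.
Coefficients of the second fundamental form: L = 0, M = -2/sqrt(u^2 + 4), N = 0.
Assemble K = (LN − M²)/(EG − F²) = -4/(u^2 + 4)^2. At (u, v) = (7/2, -2*pi/3): K = -64/4225.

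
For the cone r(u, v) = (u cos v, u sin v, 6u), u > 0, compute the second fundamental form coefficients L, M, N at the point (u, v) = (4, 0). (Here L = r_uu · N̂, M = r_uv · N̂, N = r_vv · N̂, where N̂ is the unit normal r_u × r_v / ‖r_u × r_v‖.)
L = 0;  M = 0;  N = 24*sqrt(37)/37

Compute the unit normal N̂(u, v) = (-6*sqrt(37)*u*cos(v)/(37*Abs(u)), -6*sqrt(37)*u*sin(v)/(37*Abs(u)), sqrt(37)*u/(37*Abs(u))), and the second partials r_uu, r_uv, r_vv. Take dot products:
  L(u, v) = r_uu · N̂ = 0,
  M(u, v) = r_uv · N̂ = 0,
  N(u, v) = r_vv · N̂ = 6*sqrt(37)*u^2/(37*Abs(u)).
Evaluating at (u, v) = (4, 0):
  L = 0, M = 0, N = 24*sqrt(37)/37.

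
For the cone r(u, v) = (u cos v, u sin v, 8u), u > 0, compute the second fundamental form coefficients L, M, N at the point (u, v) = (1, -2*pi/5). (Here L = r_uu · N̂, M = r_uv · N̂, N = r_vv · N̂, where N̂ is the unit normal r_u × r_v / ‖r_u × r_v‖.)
L = 0;  M = 0;  N = 8*sqrt(65)/65

Compute the unit normal N̂(u, v) = (-8*sqrt(65)*u*cos(v)/(65*Abs(u)), -8*sqrt(65)*u*sin(v)/(65*Abs(u)), sqrt(65)*u/(65*Abs(u))), and the second partials r_uu, r_uv, r_vv. Take dot products:
  L(u, v) = r_uu · N̂ = 0,
  M(u, v) = r_uv · N̂ = 0,
  N(u, v) = r_vv · N̂ = 8*sqrt(65)*u^2/(65*Abs(u)).
Evaluating at (u, v) = (1, -2*pi/5):
  L = 0, M = 0, N = 8*sqrt(65)/65.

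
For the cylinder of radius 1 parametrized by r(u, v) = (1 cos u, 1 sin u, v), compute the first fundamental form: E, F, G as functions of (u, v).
E = 1;  F = 0;  G = 1

Compute partials: r_u = (-sin(u), cos(u), 0), r_v = (0, 0, 1). Then
  E = r_u · r_u = 1,
  F = r_u · r_v = 0,
  G = r_v · r_v = 1.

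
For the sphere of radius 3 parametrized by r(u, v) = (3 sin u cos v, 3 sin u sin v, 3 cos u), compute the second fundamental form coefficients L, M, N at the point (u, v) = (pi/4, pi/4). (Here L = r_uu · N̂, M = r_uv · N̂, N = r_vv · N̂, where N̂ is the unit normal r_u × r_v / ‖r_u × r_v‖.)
L = -3;  M = 0;  N = -3/2

Compute the unit normal N̂(u, v) = (sin(u)^2*cos(v)/Abs(sin(u)), sin(u)^2*sin(v)/Abs(sin(u)), sin(2*u)/(2*Abs(sin(u)))), and the second partials r_uu, r_uv, r_vv. Take dot products:
  L(u, v) = r_uu · N̂ = -3*sin(u)/Abs(sin(u)),
  M(u, v) = r_uv · N̂ = 0,
  N(u, v) = r_vv · N̂ = -3*sin(u)^3/Abs(sin(u)).
Evaluating at (u, v) = (pi/4, pi/4):
  L = -3, M = 0, N = -3/2.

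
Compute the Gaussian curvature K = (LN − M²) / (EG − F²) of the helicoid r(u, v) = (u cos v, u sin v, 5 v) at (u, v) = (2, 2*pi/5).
K = -25/841

Coefficients of the first fundamental form: E = 1, F = 0, G = u^2 + 25.
Coefficients of the second fundamental form: L = 0, M = -5/sqrt(u^2 + 25), N = 0.
Assemble K = (LN − M²)/(EG − F²) = -25/(u^2 + 25)^2. At (u, v) = (2, 2*pi/5): K = -25/841.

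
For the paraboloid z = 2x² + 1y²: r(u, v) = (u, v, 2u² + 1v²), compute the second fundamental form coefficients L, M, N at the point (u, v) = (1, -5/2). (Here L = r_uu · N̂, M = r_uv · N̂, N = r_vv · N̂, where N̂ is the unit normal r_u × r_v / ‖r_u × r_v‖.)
L = 2*sqrt(42)/21;  M = 0;  N = sqrt(42)/21

Compute the unit normal N̂(u, v) = (-4*u/sqrt(16*u^2 + 4*v^2 + 1), -2*v/sqrt(16*u^2 + 4*v^2 + 1), 1/sqrt(16*u^2 + 4*v^2 + 1)), and the second partials r_uu, r_uv, r_vv. Take dot products:
  L(u, v) = r_uu · N̂ = 4/sqrt(16*u^2 + 4*v^2 + 1),
  M(u, v) = r_uv · N̂ = 0,
  N(u, v) = r_vv · N̂ = 2/sqrt(16*u^2 + 4*v^2 + 1).
Evaluating at (u, v) = (1, -5/2):
  L = 2*sqrt(42)/21, M = 0, N = sqrt(42)/21.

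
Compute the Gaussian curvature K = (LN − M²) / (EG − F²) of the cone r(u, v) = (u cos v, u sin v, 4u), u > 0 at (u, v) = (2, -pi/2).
K = 0

Coefficients of the first fundamental form: E = 17, F = 0, G = u^2.
Coefficients of the second fundamental form: L = 0, M = 0, N = 4*sqrt(17)*u^2/(17*Abs(u)).
Assemble K = (LN − M²)/(EG − F²) = 0. At (u, v) = (2, -pi/2): K = 0.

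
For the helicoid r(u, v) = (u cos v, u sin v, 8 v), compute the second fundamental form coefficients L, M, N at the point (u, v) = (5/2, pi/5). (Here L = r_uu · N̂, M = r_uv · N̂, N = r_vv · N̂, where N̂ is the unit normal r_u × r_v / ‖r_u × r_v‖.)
L = 0;  M = -16*sqrt(281)/281;  N = 0

Compute the unit normal N̂(u, v) = (8*sin(v)/sqrt(u^2 + 64), -8*cos(v)/sqrt(u^2 + 64), u/sqrt(u^2 + 64)), and the second partials r_uu, r_uv, r_vv. Take dot products:
  L(u, v) = r_uu · N̂ = 0,
  M(u, v) = r_uv · N̂ = -8/sqrt(u^2 + 64),
  N(u, v) = r_vv · N̂ = 0.
Evaluating at (u, v) = (5/2, pi/5):
  L = 0, M = -16*sqrt(281)/281, N = 0.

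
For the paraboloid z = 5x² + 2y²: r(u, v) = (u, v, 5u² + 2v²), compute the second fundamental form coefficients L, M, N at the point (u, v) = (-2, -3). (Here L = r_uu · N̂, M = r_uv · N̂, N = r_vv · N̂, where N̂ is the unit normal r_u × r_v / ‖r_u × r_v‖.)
L = 2*sqrt(545)/109;  M = 0;  N = 4*sqrt(545)/545

Compute the unit normal N̂(u, v) = (-10*u/sqrt(100*u^2 + 16*v^2 + 1), -4*v/sqrt(100*u^2 + 16*v^2 + 1), 1/sqrt(100*u^2 + 16*v^2 + 1)), and the second partials r_uu, r_uv, r_vv. Take dot products:
  L(u, v) = r_uu · N̂ = 10/sqrt(100*u^2 + 16*v^2 + 1),
  M(u, v) = r_uv · N̂ = 0,
  N(u, v) = r_vv · N̂ = 4/sqrt(100*u^2 + 16*v^2 + 1).
Evaluating at (u, v) = (-2, -3):
  L = 2*sqrt(545)/109, M = 0, N = 4*sqrt(545)/545.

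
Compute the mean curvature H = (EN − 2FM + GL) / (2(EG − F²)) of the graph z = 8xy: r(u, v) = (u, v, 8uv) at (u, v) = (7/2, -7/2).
H = 6272*sqrt(1569)/2461761

With E = 64*v^2 + 1, F = 64*u*v, G = 64*u^2 + 1, L = 0, M = 8/sqrt(64*u^2 + 64*v^2 + 1), N = 0, assemble
  H = (EN − 2FM + GL) / (2(EG − F²)) = -512*u*v/(64*u^2 + 64*v^2 + 1)^(3/2).
At (u, v) = (7/2, -7/2): H = 6272*sqrt(1569)/2461761.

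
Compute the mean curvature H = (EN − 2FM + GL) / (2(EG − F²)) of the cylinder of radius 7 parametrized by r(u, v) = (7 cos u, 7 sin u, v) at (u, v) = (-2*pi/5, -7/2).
H = -1/14

With E = 49, F = 0, G = 1, L = -7, M = 0, N = 0, assemble
  H = (EN − 2FM + GL) / (2(EG − F²)) = -1/14.
At (u, v) = (-2*pi/5, -7/2): H = -1/14.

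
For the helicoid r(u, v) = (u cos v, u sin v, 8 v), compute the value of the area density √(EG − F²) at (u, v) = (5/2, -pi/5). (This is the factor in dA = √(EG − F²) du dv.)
√(EG − F²)|_{(5/2, -pi/5)} = sqrt(281)/2

E = 1, F = 0, G = u^2 + 64, so EG − F² = u^2 + 64. Taking the positive square root: √(EG − F²) = sqrt(u^2 + 64). At (u, v) = (5/2, -pi/5): sqrt(281)/2.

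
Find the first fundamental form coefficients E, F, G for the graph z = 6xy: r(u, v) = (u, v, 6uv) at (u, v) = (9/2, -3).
E = 325;  F = -486;  G = 730

Partials: r_u = (1, 0, 6*v), r_v = (0, 1, 6*u). As functions of (u, v):
  E = r_u · r_u = 36*v^2 + 1,
  F = r_u · r_v = 36*u*v,
  G = r_v · r_v = 36*u^2 + 1.
Evaluating at (u, v) = (9/2, -3): E = 325, F = -486, G = 730.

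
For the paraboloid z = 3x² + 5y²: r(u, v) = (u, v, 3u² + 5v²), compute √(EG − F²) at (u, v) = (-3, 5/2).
√(EG − F²)|_{(-3, 5/2)} = 5*sqrt(38)

E = 36*u^2 + 1, F = 60*u*v, G = 100*v^2 + 1; EG − F² = 36*u^2 + 100*v^2 + 1; √(EG − F²) = sqrt(36*u^2 + 100*v^2 + 1). At the given point: 5*sqrt(38).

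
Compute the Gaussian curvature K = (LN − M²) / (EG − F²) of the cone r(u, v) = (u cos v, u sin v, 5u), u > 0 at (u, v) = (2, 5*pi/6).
K = 0

Coefficients of the first fundamental form: E = 26, F = 0, G = u^2.
Coefficients of the second fundamental form: L = 0, M = 0, N = 5*sqrt(26)*u^2/(26*Abs(u)).
Assemble K = (LN − M²)/(EG − F²) = 0. At (u, v) = (2, 5*pi/6): K = 0.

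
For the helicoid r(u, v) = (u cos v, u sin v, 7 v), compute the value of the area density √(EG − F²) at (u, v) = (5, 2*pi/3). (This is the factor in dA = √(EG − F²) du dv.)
√(EG − F²)|_{(5, 2*pi/3)} = sqrt(74)

E = 1, F = 0, G = u^2 + 49, so EG − F² = u^2 + 49. Taking the positive square root: √(EG − F²) = sqrt(u^2 + 49). At (u, v) = (5, 2*pi/3): sqrt(74).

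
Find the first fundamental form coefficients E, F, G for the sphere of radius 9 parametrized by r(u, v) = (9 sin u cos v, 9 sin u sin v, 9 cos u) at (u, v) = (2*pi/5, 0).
E = 81;  F = 0;  G = 81*sqrt(5)/8 + 405/8

Partials: r_u = (9*cos(u)*cos(v), 9*sin(v)*cos(u), -9*sin(u)), r_v = (-9*sin(u)*sin(v), 9*sin(u)*cos(v), 0). As functions of (u, v):
  E = r_u · r_u = 81,
  F = r_u · r_v = 0,
  G = r_v · r_v = 81*sin(u)^2.
Evaluating at (u, v) = (2*pi/5, 0): E = 81, F = 0, G = 81*sqrt(5)/8 + 405/8.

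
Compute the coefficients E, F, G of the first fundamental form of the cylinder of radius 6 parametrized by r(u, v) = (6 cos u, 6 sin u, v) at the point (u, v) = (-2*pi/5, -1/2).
E = 36;  F = 0;  G = 1

Partials: r_u = (-6*sin(u), 6*cos(u), 0), r_v = (0, 0, 1). As functions of (u, v):
  E = r_u · r_u = 36,
  F = r_u · r_v = 0,
  G = r_v · r_v = 1.
Evaluating at (u, v) = (-2*pi/5, -1/2): E = 36, F = 0, G = 1.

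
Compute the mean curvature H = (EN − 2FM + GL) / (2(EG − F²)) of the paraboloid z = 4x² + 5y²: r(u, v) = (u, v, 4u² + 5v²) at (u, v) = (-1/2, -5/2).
H = 863*sqrt(642)/137388

With E = 64*u^2 + 1, F = 80*u*v, G = 100*v^2 + 1, L = 8/sqrt(64*u^2 + 100*v^2 + 1), M = 0, N = 10/sqrt(64*u^2 + 100*v^2 + 1), assemble
  H = (EN − 2FM + GL) / (2(EG − F²)) = (320*u^2 + 400*v^2 + 9)/(64*u^2 + 100*v^2 + 1)^(3/2).
At (u, v) = (-1/2, -5/2): H = 863*sqrt(642)/137388.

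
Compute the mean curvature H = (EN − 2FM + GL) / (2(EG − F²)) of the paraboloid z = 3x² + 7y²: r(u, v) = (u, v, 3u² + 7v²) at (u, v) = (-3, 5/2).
H = 5953*sqrt(62)/480500

With E = 36*u^2 + 1, F = 84*u*v, G = 196*v^2 + 1, L = 6/sqrt(36*u^2 + 196*v^2 + 1), M = 0, N = 14/sqrt(36*u^2 + 196*v^2 + 1), assemble
  H = (EN − 2FM + GL) / (2(EG − F²)) = 2*(126*u^2 + 294*v^2 + 5)/(36*u^2 + 196*v^2 + 1)^(3/2).
At (u, v) = (-3, 5/2): H = 5953*sqrt(62)/480500.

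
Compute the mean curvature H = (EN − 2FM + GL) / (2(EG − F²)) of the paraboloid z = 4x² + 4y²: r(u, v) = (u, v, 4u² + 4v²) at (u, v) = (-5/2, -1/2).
H = 1672*sqrt(417)/173889

With E = 64*u^2 + 1, F = 64*u*v, G = 64*v^2 + 1, L = 8/sqrt(64*u^2 + 64*v^2 + 1), M = 0, N = 8/sqrt(64*u^2 + 64*v^2 + 1), assemble
  H = (EN − 2FM + GL) / (2(EG − F²)) = 8*(32*u^2 + 32*v^2 + 1)/(64*u^2 + 64*v^2 + 1)^(3/2).
At (u, v) = (-5/2, -1/2): H = 1672*sqrt(417)/173889.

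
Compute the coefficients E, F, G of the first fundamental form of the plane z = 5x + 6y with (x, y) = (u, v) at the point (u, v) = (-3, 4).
E = 26;  F = 30;  G = 37

Partials: r_u = (1, 0, 5), r_v = (0, 1, 6). As functions of (u, v):
  E = r_u · r_u = 26,
  F = r_u · r_v = 30,
  G = r_v · r_v = 37.
Evaluating at (u, v) = (-3, 4): E = 26, F = 30, G = 37.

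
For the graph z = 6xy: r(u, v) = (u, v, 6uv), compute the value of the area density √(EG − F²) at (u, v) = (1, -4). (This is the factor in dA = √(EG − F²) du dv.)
√(EG − F²)|_{(1, -4)} = sqrt(613)

E = 36*v^2 + 1, F = 36*u*v, G = 36*u^2 + 1, so EG − F² = 36*u^2 + 36*v^2 + 1. Taking the positive square root: √(EG − F²) = sqrt(36*u^2 + 36*v^2 + 1). At (u, v) = (1, -4): sqrt(613).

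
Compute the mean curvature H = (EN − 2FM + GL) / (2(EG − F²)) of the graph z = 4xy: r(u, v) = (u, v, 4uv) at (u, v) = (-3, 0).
H = 0

With E = 16*v^2 + 1, F = 16*u*v, G = 16*u^2 + 1, L = 0, M = 4/sqrt(16*u^2 + 16*v^2 + 1), N = 0, assemble
  H = (EN − 2FM + GL) / (2(EG − F²)) = -64*u*v/(16*u^2 + 16*v^2 + 1)^(3/2).
At (u, v) = (-3, 0): H = 0.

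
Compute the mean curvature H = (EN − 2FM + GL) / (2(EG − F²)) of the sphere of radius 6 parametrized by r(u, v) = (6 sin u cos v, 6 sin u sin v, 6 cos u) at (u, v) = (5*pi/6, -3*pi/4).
H = -1/6

With E = 36, F = 0, G = 36*sin(u)^2, L = -6*sin(u)/Abs(sin(u)), M = 0, N = -6*sin(u)^3/Abs(sin(u)), assemble
  H = (EN − 2FM + GL) / (2(EG − F²)) = -sin(u)/(6*Abs(sin(u))).
At (u, v) = (5*pi/6, -3*pi/4): H = -1/6.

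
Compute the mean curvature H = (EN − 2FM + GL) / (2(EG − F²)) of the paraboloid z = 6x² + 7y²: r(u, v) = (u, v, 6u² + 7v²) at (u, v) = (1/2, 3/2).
H = 2911*sqrt(478)/228484

With E = 144*u^2 + 1, F = 168*u*v, G = 196*v^2 + 1, L = 12/sqrt(144*u^2 + 196*v^2 + 1), M = 0, N = 14/sqrt(144*u^2 + 196*v^2 + 1), assemble
  H = (EN − 2FM + GL) / (2(EG − F²)) = (1008*u^2 + 1176*v^2 + 13)/(144*u^2 + 196*v^2 + 1)^(3/2).
At (u, v) = (1/2, 3/2): H = 2911*sqrt(478)/228484.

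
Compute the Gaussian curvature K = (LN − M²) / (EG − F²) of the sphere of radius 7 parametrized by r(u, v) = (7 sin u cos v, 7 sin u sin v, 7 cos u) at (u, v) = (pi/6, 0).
K = 1/49

Coefficients of the first fundamental form: E = 49, F = 0, G = 49*sin(u)^2.
Coefficients of the second fundamental form: L = -7*sin(u)/Abs(sin(u)), M = 0, N = -7*sin(u)^3/Abs(sin(u)).
Assemble K = (LN − M²)/(EG − F²) = 1/49. At (u, v) = (pi/6, 0): K = 1/49.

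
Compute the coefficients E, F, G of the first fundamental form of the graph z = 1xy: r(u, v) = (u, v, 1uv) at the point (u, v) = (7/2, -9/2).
E = 85/4;  F = -63/4;  G = 53/4

Partials: r_u = (1, 0, v), r_v = (0, 1, u). As functions of (u, v):
  E = r_u · r_u = v^2 + 1,
  F = r_u · r_v = u*v,
  G = r_v · r_v = u^2 + 1.
Evaluating at (u, v) = (7/2, -9/2): E = 85/4, F = -63/4, G = 53/4.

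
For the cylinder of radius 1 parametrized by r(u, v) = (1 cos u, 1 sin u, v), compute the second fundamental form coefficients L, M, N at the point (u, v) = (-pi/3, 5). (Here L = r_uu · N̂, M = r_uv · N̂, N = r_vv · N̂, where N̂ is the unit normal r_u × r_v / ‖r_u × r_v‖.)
L = -1;  M = 0;  N = 0

Compute the unit normal N̂(u, v) = (cos(u), sin(u), 0), and the second partials r_uu, r_uv, r_vv. Take dot products:
  L(u, v) = r_uu · N̂ = -1,
  M(u, v) = r_uv · N̂ = 0,
  N(u, v) = r_vv · N̂ = 0.
Evaluating at (u, v) = (-pi/3, 5):
  L = -1, M = 0, N = 0.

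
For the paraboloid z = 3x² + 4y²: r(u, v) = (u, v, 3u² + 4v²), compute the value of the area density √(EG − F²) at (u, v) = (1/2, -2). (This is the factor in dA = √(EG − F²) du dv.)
√(EG − F²)|_{(1/2, -2)} = sqrt(266)

E = 36*u^2 + 1, F = 48*u*v, G = 64*v^2 + 1, so EG − F² = 36*u^2 + 64*v^2 + 1. Taking the positive square root: √(EG − F²) = sqrt(36*u^2 + 64*v^2 + 1). At (u, v) = (1/2, -2): sqrt(266).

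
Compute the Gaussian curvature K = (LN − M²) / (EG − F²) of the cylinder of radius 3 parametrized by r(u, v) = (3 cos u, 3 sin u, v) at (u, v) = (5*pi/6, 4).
K = 0

Coefficients of the first fundamental form: E = 9, F = 0, G = 1.
Coefficients of the second fundamental form: L = -3, M = 0, N = 0.
Assemble K = (LN − M²)/(EG − F²) = 0. At (u, v) = (5*pi/6, 4): K = 0.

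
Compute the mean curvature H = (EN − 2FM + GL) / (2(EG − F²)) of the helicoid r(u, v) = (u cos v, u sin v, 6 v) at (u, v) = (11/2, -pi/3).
H = 0

With E = 1, F = 0, G = u^2 + 36, L = 0, M = -6/sqrt(u^2 + 36), N = 0, assemble
  H = (EN − 2FM + GL) / (2(EG − F²)) = 0.
At (u, v) = (11/2, -pi/3): H = 0.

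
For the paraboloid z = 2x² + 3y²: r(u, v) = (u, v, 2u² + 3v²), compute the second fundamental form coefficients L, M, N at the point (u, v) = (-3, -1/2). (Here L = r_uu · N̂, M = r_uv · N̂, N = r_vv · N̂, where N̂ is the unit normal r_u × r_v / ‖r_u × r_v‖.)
L = 2*sqrt(154)/77;  M = 0;  N = 3*sqrt(154)/77

Compute the unit normal N̂(u, v) = (-4*u/sqrt(16*u^2 + 36*v^2 + 1), -6*v/sqrt(16*u^2 + 36*v^2 + 1), 1/sqrt(16*u^2 + 36*v^2 + 1)), and the second partials r_uu, r_uv, r_vv. Take dot products:
  L(u, v) = r_uu · N̂ = 4/sqrt(16*u^2 + 36*v^2 + 1),
  M(u, v) = r_uv · N̂ = 0,
  N(u, v) = r_vv · N̂ = 6/sqrt(16*u^2 + 36*v^2 + 1).
Evaluating at (u, v) = (-3, -1/2):
  L = 2*sqrt(154)/77, M = 0, N = 3*sqrt(154)/77.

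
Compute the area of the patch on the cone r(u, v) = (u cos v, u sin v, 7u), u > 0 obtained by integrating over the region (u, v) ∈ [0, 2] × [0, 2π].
Area = 20*sqrt(2)*pi

Area = ∫∫ √(EG − F²) du dv with √(EG − F²) = 5*sqrt(2)*Abs(u). Integrating over [0, 2] × [0, 2π] gives 20*sqrt(2)*pi.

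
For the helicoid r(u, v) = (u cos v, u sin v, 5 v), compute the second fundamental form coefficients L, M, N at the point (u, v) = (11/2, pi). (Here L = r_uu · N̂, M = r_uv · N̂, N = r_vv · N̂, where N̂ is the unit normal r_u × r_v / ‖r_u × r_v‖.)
L = 0;  M = -10*sqrt(221)/221;  N = 0

Compute the unit normal N̂(u, v) = (5*sin(v)/sqrt(u^2 + 25), -5*cos(v)/sqrt(u^2 + 25), u/sqrt(u^2 + 25)), and the second partials r_uu, r_uv, r_vv. Take dot products:
  L(u, v) = r_uu · N̂ = 0,
  M(u, v) = r_uv · N̂ = -5/sqrt(u^2 + 25),
  N(u, v) = r_vv · N̂ = 0.
Evaluating at (u, v) = (11/2, pi):
  L = 0, M = -10*sqrt(221)/221, N = 0.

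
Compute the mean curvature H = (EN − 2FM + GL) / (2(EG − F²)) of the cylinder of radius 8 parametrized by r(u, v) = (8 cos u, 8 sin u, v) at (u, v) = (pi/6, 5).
H = -1/16

With E = 64, F = 0, G = 1, L = -8, M = 0, N = 0, assemble
  H = (EN − 2FM + GL) / (2(EG − F²)) = -1/16.
At (u, v) = (pi/6, 5): H = -1/16.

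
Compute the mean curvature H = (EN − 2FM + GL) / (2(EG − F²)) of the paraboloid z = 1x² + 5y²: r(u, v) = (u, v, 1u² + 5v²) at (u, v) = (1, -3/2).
H = 251*sqrt(230)/52900

With E = 4*u^2 + 1, F = 20*u*v, G = 100*v^2 + 1, L = 2/sqrt(4*u^2 + 100*v^2 + 1), M = 0, N = 10/sqrt(4*u^2 + 100*v^2 + 1), assemble
  H = (EN − 2FM + GL) / (2(EG − F²)) = 2*(10*u^2 + 50*v^2 + 3)/(4*u^2 + 100*v^2 + 1)^(3/2).
At (u, v) = (1, -3/2): H = 251*sqrt(230)/52900.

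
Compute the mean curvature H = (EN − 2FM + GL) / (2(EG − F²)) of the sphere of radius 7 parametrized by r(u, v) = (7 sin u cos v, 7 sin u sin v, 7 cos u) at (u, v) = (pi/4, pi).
H = -1/7

With E = 49, F = 0, G = 49*sin(u)^2, L = -7*sin(u)/Abs(sin(u)), M = 0, N = -7*sin(u)^3/Abs(sin(u)), assemble
  H = (EN − 2FM + GL) / (2(EG − F²)) = -sin(u)/(7*Abs(sin(u))).
At (u, v) = (pi/4, pi): H = -1/7.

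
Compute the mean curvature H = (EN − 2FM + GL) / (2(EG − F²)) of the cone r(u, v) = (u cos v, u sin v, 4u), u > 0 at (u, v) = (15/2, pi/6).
H = 4*sqrt(17)/255

With E = 17, F = 0, G = u^2, L = 0, M = 0, N = 4*sqrt(17)*u^2/(17*Abs(u)), assemble
  H = (EN − 2FM + GL) / (2(EG − F²)) = 2*sqrt(17)/(17*Abs(u)).
At (u, v) = (15/2, pi/6): H = 4*sqrt(17)/255.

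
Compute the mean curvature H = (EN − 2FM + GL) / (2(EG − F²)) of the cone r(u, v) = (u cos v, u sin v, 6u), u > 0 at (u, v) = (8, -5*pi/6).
H = 3*sqrt(37)/296

With E = 37, F = 0, G = u^2, L = 0, M = 0, N = 6*sqrt(37)*u^2/(37*Abs(u)), assemble
  H = (EN − 2FM + GL) / (2(EG − F²)) = 3*sqrt(37)/(37*Abs(u)).
At (u, v) = (8, -5*pi/6): H = 3*sqrt(37)/296.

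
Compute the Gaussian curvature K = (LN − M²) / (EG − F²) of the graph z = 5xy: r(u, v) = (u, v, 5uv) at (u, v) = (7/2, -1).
K = -400/1766241

Coefficients of the first fundamental form: E = 25*v^2 + 1, F = 25*u*v, G = 25*u^2 + 1.
Coefficients of the second fundamental form: L = 0, M = 5/sqrt(25*u^2 + 25*v^2 + 1), N = 0.
Assemble K = (LN − M²)/(EG − F²) = -25/(625*u^4 + 1250*u^2*v^2 + 50*u^2 + 625*v^4 + 50*v^2 + 1). At (u, v) = (7/2, -1): K = -400/1766241.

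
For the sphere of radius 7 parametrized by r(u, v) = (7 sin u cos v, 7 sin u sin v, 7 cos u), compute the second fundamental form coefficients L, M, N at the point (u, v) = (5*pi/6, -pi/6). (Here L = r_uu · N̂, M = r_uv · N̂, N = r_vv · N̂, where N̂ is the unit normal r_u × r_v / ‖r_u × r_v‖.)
L = -7;  M = 0;  N = -7/4

Compute the unit normal N̂(u, v) = (sin(u)^2*cos(v)/Abs(sin(u)), sin(u)^2*sin(v)/Abs(sin(u)), sin(2*u)/(2*Abs(sin(u)))), and the second partials r_uu, r_uv, r_vv. Take dot products:
  L(u, v) = r_uu · N̂ = -7*sin(u)/Abs(sin(u)),
  M(u, v) = r_uv · N̂ = 0,
  N(u, v) = r_vv · N̂ = -7*sin(u)^3/Abs(sin(u)).
Evaluating at (u, v) = (5*pi/6, -pi/6):
  L = -7, M = 0, N = -7/4.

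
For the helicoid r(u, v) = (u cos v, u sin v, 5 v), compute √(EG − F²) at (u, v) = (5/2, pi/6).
√(EG − F²)|_{(5/2, pi/6)} = 5*sqrt(5)/2

E = 1, F = 0, G = u^2 + 25; EG − F² = u^2 + 25; √(EG − F²) = sqrt(u^2 + 25). At the given point: 5*sqrt(5)/2.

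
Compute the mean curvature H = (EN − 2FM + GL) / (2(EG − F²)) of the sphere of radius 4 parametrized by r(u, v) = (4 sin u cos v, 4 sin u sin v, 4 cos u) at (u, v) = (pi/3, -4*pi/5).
H = -1/4

With E = 16, F = 0, G = 16*sin(u)^2, L = -4*sin(u)/Abs(sin(u)), M = 0, N = -4*sin(u)^3/Abs(sin(u)), assemble
  H = (EN − 2FM + GL) / (2(EG − F²)) = -sin(u)/(4*Abs(sin(u))).
At (u, v) = (pi/3, -4*pi/5): H = -1/4.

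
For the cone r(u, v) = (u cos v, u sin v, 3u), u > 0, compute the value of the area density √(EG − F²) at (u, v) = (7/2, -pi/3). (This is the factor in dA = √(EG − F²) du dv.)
√(EG − F²)|_{(7/2, -pi/3)} = 7*sqrt(10)/2

E = 10, F = 0, G = u^2, so EG − F² = 10*u^2. Taking the positive square root: √(EG − F²) = sqrt(10)*Abs(u). At (u, v) = (7/2, -pi/3): 7*sqrt(10)/2.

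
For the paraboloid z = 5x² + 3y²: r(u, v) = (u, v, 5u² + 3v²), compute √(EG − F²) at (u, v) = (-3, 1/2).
√(EG − F²)|_{(-3, 1/2)} = sqrt(910)

E = 100*u^2 + 1, F = 60*u*v, G = 36*v^2 + 1; EG − F² = 100*u^2 + 36*v^2 + 1; √(EG − F²) = sqrt(100*u^2 + 36*v^2 + 1). At the given point: sqrt(910).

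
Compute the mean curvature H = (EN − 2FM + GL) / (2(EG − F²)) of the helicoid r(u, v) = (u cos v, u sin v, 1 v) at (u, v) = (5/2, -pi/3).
H = 0

With E = 1, F = 0, G = u^2 + 1, L = 0, M = -1/sqrt(u^2 + 1), N = 0, assemble
  H = (EN − 2FM + GL) / (2(EG − F²)) = 0.
At (u, v) = (5/2, -pi/3): H = 0.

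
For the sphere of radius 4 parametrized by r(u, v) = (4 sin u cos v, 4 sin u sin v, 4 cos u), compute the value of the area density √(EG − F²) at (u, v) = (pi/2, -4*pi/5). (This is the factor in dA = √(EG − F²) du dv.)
√(EG − F²)|_{(pi/2, -4*pi/5)} = 16

E = 16, F = 0, G = 16*sin(u)^2, so EG − F² = 256*sin(u)^2. Taking the positive square root: √(EG − F²) = 16*Abs(sin(u)). At (u, v) = (pi/2, -4*pi/5): 16.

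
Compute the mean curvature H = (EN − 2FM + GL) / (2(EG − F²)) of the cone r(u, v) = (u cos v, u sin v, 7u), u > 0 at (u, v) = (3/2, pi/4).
H = 7*sqrt(2)/30

With E = 50, F = 0, G = u^2, L = 0, M = 0, N = 7*sqrt(2)*u^2/(10*Abs(u)), assemble
  H = (EN − 2FM + GL) / (2(EG − F²)) = 7*sqrt(2)/(20*Abs(u)).
At (u, v) = (3/2, pi/4): H = 7*sqrt(2)/30.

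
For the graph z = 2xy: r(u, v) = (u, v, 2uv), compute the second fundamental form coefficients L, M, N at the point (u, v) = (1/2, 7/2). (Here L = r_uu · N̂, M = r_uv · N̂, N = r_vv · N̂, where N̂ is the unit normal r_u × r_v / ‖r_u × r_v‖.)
L = 0;  M = 2*sqrt(51)/51;  N = 0

Compute the unit normal N̂(u, v) = (-2*v/sqrt(4*u^2 + 4*v^2 + 1), -2*u/sqrt(4*u^2 + 4*v^2 + 1), 1/sqrt(4*u^2 + 4*v^2 + 1)), and the second partials r_uu, r_uv, r_vv. Take dot products:
  L(u, v) = r_uu · N̂ = 0,
  M(u, v) = r_uv · N̂ = 2/sqrt(4*u^2 + 4*v^2 + 1),
  N(u, v) = r_vv · N̂ = 0.
Evaluating at (u, v) = (1/2, 7/2):
  L = 0, M = 2*sqrt(51)/51, N = 0.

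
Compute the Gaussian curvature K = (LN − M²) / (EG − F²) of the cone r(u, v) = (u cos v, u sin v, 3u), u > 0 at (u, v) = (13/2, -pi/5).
K = 0

Coefficients of the first fundamental form: E = 10, F = 0, G = u^2.
Coefficients of the second fundamental form: L = 0, M = 0, N = 3*sqrt(10)*u^2/(10*Abs(u)).
Assemble K = (LN − M²)/(EG − F²) = 0. At (u, v) = (13/2, -pi/5): K = 0.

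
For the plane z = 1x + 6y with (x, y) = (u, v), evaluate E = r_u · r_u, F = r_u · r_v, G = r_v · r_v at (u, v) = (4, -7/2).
E = 2;  F = 6;  G = 37

Partials: r_u = (1, 0, 1), r_v = (0, 1, 6). As functions of (u, v):
  E = r_u · r_u = 2,
  F = r_u · r_v = 6,
  G = r_v · r_v = 37.
Evaluating at (u, v) = (4, -7/2): E = 2, F = 6, G = 37.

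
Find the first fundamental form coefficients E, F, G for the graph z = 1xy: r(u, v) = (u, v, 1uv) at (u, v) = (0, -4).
E = 17;  F = 0;  G = 1

Partials: r_u = (1, 0, v), r_v = (0, 1, u). As functions of (u, v):
  E = r_u · r_u = v^2 + 1,
  F = r_u · r_v = u*v,
  G = r_v · r_v = u^2 + 1.
Evaluating at (u, v) = (0, -4): E = 17, F = 0, G = 1.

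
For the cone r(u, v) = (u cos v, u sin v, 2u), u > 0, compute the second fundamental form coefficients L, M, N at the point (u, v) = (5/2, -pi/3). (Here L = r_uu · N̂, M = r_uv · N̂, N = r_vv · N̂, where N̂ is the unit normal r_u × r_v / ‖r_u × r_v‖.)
L = 0;  M = 0;  N = sqrt(5)

Compute the unit normal N̂(u, v) = (-2*sqrt(5)*u*cos(v)/(5*Abs(u)), -2*sqrt(5)*u*sin(v)/(5*Abs(u)), sqrt(5)*u/(5*Abs(u))), and the second partials r_uu, r_uv, r_vv. Take dot products:
  L(u, v) = r_uu · N̂ = 0,
  M(u, v) = r_uv · N̂ = 0,
  N(u, v) = r_vv · N̂ = 2*sqrt(5)*u^2/(5*Abs(u)).
Evaluating at (u, v) = (5/2, -pi/3):
  L = 0, M = 0, N = sqrt(5).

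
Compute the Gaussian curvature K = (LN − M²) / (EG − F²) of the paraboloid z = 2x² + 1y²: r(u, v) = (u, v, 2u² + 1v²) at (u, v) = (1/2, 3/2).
K = 2/49

Coefficients of the first fundamental form: E = 16*u^2 + 1, F = 8*u*v, G = 4*v^2 + 1.
Coefficients of the second fundamental form: L = 4/sqrt(16*u^2 + 4*v^2 + 1), M = 0, N = 2/sqrt(16*u^2 + 4*v^2 + 1).
Assemble K = (LN − M²)/(EG − F²) = 8/(256*u^4 + 128*u^2*v^2 + 32*u^2 + 16*v^4 + 8*v^2 + 1). At (u, v) = (1/2, 3/2): K = 2/49.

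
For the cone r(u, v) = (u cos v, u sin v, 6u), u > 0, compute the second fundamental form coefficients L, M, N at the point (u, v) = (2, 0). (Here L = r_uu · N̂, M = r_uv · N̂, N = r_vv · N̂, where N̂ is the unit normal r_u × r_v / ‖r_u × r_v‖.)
L = 0;  M = 0;  N = 12*sqrt(37)/37

Compute the unit normal N̂(u, v) = (-6*sqrt(37)*u*cos(v)/(37*Abs(u)), -6*sqrt(37)*u*sin(v)/(37*Abs(u)), sqrt(37)*u/(37*Abs(u))), and the second partials r_uu, r_uv, r_vv. Take dot products:
  L(u, v) = r_uu · N̂ = 0,
  M(u, v) = r_uv · N̂ = 0,
  N(u, v) = r_vv · N̂ = 6*sqrt(37)*u^2/(37*Abs(u)).
Evaluating at (u, v) = (2, 0):
  L = 0, M = 0, N = 12*sqrt(37)/37.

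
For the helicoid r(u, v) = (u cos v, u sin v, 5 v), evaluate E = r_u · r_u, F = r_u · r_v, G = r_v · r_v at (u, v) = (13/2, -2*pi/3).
E = 1;  F = 0;  G = 269/4

Partials: r_u = (cos(v), sin(v), 0), r_v = (-u*sin(v), u*cos(v), 5). As functions of (u, v):
  E = r_u · r_u = 1,
  F = r_u · r_v = 0,
  G = r_v · r_v = u^2 + 25.
Evaluating at (u, v) = (13/2, -2*pi/3): E = 1, F = 0, G = 269/4.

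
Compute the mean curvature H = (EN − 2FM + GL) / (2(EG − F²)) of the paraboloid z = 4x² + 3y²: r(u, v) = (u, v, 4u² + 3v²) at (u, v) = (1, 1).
H = 343*sqrt(101)/10201

With E = 64*u^2 + 1, F = 48*u*v, G = 36*v^2 + 1, L = 8/sqrt(64*u^2 + 36*v^2 + 1), M = 0, N = 6/sqrt(64*u^2 + 36*v^2 + 1), assemble
  H = (EN − 2FM + GL) / (2(EG − F²)) = (192*u^2 + 144*v^2 + 7)/(64*u^2 + 36*v^2 + 1)^(3/2).
At (u, v) = (1, 1): H = 343*sqrt(101)/10201.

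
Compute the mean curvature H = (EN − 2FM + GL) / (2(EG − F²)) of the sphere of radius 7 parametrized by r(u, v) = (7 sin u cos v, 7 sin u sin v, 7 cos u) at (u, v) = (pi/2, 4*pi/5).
H = -1/7

With E = 49, F = 0, G = 49*sin(u)^2, L = -7*sin(u)/Abs(sin(u)), M = 0, N = -7*sin(u)^3/Abs(sin(u)), assemble
  H = (EN − 2FM + GL) / (2(EG − F²)) = -sin(u)/(7*Abs(sin(u))).
At (u, v) = (pi/2, 4*pi/5): H = -1/7.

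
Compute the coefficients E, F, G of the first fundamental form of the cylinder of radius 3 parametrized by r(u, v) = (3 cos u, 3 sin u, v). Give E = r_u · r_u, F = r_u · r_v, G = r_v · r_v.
E = 9;  F = 0;  G = 1

Compute partials: r_u = (-3*sin(u), 3*cos(u), 0), r_v = (0, 0, 1). Then
  E = r_u · r_u = 9,
  F = r_u · r_v = 0,
  G = r_v · r_v = 1.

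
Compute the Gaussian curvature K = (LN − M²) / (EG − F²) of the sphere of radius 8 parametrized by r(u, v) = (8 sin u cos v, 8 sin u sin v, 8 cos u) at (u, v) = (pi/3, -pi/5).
K = 1/64

Coefficients of the first fundamental form: E = 64, F = 0, G = 64*sin(u)^2.
Coefficients of the second fundamental form: L = -8*sin(u)/Abs(sin(u)), M = 0, N = -8*sin(u)^3/Abs(sin(u)).
Assemble K = (LN − M²)/(EG − F²) = 1/64. At (u, v) = (pi/3, -pi/5): K = 1/64.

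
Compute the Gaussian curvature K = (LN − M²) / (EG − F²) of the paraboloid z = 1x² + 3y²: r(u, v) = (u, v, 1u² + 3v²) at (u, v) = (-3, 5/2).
K = 3/17161

Coefficients of the first fundamental form: E = 4*u^2 + 1, F = 12*u*v, G = 36*v^2 + 1.
Coefficients of the second fundamental form: L = 2/sqrt(4*u^2 + 36*v^2 + 1), M = 0, N = 6/sqrt(4*u^2 + 36*v^2 + 1).
Assemble K = (LN − M²)/(EG − F²) = 12/(16*u^4 + 288*u^2*v^2 + 8*u^2 + 1296*v^4 + 72*v^2 + 1). At (u, v) = (-3, 5/2): K = 3/17161.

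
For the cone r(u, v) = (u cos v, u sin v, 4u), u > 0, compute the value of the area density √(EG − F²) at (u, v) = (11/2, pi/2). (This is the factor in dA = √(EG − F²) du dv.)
√(EG − F²)|_{(11/2, pi/2)} = 11*sqrt(17)/2

E = 17, F = 0, G = u^2, so EG − F² = 17*u^2. Taking the positive square root: √(EG − F²) = sqrt(17)*Abs(u). At (u, v) = (11/2, pi/2): 11*sqrt(17)/2.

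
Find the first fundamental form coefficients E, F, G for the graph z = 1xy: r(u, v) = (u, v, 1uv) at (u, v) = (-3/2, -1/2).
E = 5/4;  F = 3/4;  G = 13/4

Partials: r_u = (1, 0, v), r_v = (0, 1, u). As functions of (u, v):
  E = r_u · r_u = v^2 + 1,
  F = r_u · r_v = u*v,
  G = r_v · r_v = u^2 + 1.
Evaluating at (u, v) = (-3/2, -1/2): E = 5/4, F = 3/4, G = 13/4.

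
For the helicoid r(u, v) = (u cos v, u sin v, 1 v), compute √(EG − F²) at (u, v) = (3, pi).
√(EG − F²)|_{(3, pi)} = sqrt(10)

E = 1, F = 0, G = u^2 + 1; EG − F² = u^2 + 1; √(EG − F²) = sqrt(u^2 + 1). At the given point: sqrt(10).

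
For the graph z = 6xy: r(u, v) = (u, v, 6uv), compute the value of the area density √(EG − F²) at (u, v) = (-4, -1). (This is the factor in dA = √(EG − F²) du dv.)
√(EG − F²)|_{(-4, -1)} = sqrt(613)

E = 36*v^2 + 1, F = 36*u*v, G = 36*u^2 + 1, so EG − F² = 36*u^2 + 36*v^2 + 1. Taking the positive square root: √(EG − F²) = sqrt(36*u^2 + 36*v^2 + 1). At (u, v) = (-4, -1): sqrt(613).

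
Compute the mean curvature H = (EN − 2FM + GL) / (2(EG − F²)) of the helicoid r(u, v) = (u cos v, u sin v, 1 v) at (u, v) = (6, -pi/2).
H = 0

With E = 1, F = 0, G = u^2 + 1, L = 0, M = -1/sqrt(u^2 + 1), N = 0, assemble
  H = (EN − 2FM + GL) / (2(EG − F²)) = 0.
At (u, v) = (6, -pi/2): H = 0.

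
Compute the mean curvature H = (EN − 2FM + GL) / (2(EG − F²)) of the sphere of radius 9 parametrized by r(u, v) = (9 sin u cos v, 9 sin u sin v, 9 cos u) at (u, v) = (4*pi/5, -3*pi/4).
H = -1/9

With E = 81, F = 0, G = 81*sin(u)^2, L = -9*sin(u)/Abs(sin(u)), M = 0, N = -9*sin(u)^3/Abs(sin(u)), assemble
  H = (EN − 2FM + GL) / (2(EG − F²)) = -sin(u)/(9*Abs(sin(u))).
At (u, v) = (4*pi/5, -3*pi/4): H = -1/9.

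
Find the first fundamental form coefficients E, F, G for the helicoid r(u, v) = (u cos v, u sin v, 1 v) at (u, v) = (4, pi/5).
E = 1;  F = 0;  G = 17

Partials: r_u = (cos(v), sin(v), 0), r_v = (-u*sin(v), u*cos(v), 1). As functions of (u, v):
  E = r_u · r_u = 1,
  F = r_u · r_v = 0,
  G = r_v · r_v = u^2 + 1.
Evaluating at (u, v) = (4, pi/5): E = 1, F = 0, G = 17.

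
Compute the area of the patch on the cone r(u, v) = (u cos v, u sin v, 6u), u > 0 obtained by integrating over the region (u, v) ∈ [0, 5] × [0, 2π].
Area = 25*sqrt(37)*pi

Area = ∫∫ √(EG − F²) du dv with √(EG − F²) = sqrt(37)*Abs(u). Integrating over [0, 5] × [0, 2π] gives 25*sqrt(37)*pi.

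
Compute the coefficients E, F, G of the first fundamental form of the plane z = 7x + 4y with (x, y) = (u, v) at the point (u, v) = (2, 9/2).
E = 50;  F = 28;  G = 17

Partials: r_u = (1, 0, 7), r_v = (0, 1, 4). As functions of (u, v):
  E = r_u · r_u = 50,
  F = r_u · r_v = 28,
  G = r_v · r_v = 17.
Evaluating at (u, v) = (2, 9/2): E = 50, F = 28, G = 17.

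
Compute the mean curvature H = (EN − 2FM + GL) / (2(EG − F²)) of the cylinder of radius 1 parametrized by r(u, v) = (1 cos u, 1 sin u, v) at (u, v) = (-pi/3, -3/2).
H = -1/2

With E = 1, F = 0, G = 1, L = -1, M = 0, N = 0, assemble
  H = (EN − 2FM + GL) / (2(EG − F²)) = -1/2.
At (u, v) = (-pi/3, -3/2): H = -1/2.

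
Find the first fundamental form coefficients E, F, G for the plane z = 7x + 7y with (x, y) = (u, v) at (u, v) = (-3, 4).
E = 50;  F = 49;  G = 50

Partials: r_u = (1, 0, 7), r_v = (0, 1, 7). As functions of (u, v):
  E = r_u · r_u = 50,
  F = r_u · r_v = 49,
  G = r_v · r_v = 50.
Evaluating at (u, v) = (-3, 4): E = 50, F = 49, G = 50.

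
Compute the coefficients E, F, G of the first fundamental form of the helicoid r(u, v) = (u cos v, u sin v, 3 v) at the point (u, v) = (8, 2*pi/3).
E = 1;  F = 0;  G = 73

Partials: r_u = (cos(v), sin(v), 0), r_v = (-u*sin(v), u*cos(v), 3). As functions of (u, v):
  E = r_u · r_u = 1,
  F = r_u · r_v = 0,
  G = r_v · r_v = u^2 + 9.
Evaluating at (u, v) = (8, 2*pi/3): E = 1, F = 0, G = 73.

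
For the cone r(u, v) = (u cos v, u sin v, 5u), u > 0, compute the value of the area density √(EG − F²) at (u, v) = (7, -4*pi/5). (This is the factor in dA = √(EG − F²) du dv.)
√(EG − F²)|_{(7, -4*pi/5)} = 7*sqrt(26)

E = 26, F = 0, G = u^2, so EG − F² = 26*u^2. Taking the positive square root: √(EG − F²) = sqrt(26)*Abs(u). At (u, v) = (7, -4*pi/5): 7*sqrt(26).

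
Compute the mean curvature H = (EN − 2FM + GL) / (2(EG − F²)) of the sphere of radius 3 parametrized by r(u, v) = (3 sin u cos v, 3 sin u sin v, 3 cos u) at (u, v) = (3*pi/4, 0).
H = -1/3

With E = 9, F = 0, G = 9*sin(u)^2, L = -3*sin(u)/Abs(sin(u)), M = 0, N = -3*sin(u)^3/Abs(sin(u)), assemble
  H = (EN − 2FM + GL) / (2(EG − F²)) = -sin(u)/(3*Abs(sin(u))).
At (u, v) = (3*pi/4, 0): H = -1/3.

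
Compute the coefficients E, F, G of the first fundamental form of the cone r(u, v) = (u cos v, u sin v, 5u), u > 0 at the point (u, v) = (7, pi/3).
E = 26;  F = 0;  G = 49

Partials: r_u = (cos(v), sin(v), 5), r_v = (-u*sin(v), u*cos(v), 0). As functions of (u, v):
  E = r_u · r_u = 26,
  F = r_u · r_v = 0,
  G = r_v · r_v = u^2.
Evaluating at (u, v) = (7, pi/3): E = 26, F = 0, G = 49.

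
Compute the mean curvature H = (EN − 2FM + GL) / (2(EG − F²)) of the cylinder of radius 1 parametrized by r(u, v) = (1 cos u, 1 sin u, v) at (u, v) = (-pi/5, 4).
H = -1/2

With E = 1, F = 0, G = 1, L = -1, M = 0, N = 0, assemble
  H = (EN − 2FM + GL) / (2(EG − F²)) = -1/2.
At (u, v) = (-pi/5, 4): H = -1/2.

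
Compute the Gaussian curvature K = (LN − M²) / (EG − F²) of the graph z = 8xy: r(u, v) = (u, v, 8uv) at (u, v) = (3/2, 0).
K = -64/21025

Coefficients of the first fundamental form: E = 64*v^2 + 1, F = 64*u*v, G = 64*u^2 + 1.
Coefficients of the second fundamental form: L = 0, M = 8/sqrt(64*u^2 + 64*v^2 + 1), N = 0.
Assemble K = (LN − M²)/(EG − F²) = -64/(4096*u^4 + 8192*u^2*v^2 + 128*u^2 + 4096*v^4 + 128*v^2 + 1). At (u, v) = (3/2, 0): K = -64/21025.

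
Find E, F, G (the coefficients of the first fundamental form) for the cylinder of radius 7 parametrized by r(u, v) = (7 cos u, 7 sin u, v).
E = 49;  F = 0;  G = 1

Compute partials: r_u = (-7*sin(u), 7*cos(u), 0), r_v = (0, 0, 1). Then
  E = r_u · r_u = 49,
  F = r_u · r_v = 0,
  G = r_v · r_v = 1.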